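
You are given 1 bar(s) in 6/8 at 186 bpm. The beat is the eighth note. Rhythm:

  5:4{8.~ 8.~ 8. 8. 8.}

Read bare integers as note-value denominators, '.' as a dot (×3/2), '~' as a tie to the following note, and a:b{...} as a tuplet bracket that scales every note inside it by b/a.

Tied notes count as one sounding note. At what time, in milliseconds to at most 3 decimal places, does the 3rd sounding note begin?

note 3 onset = 24/5b = 1548.387ms

1. 0.0ms @ 0 + 1161.29ms (18/5)
2. 1161.29ms @ 18/5 + 387.097ms (6/5)
3. 1548.387ms @ 24/5 + 387.097ms (6/5)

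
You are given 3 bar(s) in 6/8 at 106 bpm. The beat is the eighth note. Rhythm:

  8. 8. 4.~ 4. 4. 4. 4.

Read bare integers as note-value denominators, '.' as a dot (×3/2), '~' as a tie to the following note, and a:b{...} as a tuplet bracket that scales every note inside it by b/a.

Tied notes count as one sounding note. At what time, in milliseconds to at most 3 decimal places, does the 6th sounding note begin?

note 6 onset = 15b = 8490.566ms

1. 0.0ms @ 0 + 849.057ms (3/2)
2. 849.057ms @ 3/2 + 849.057ms (3/2)
3. 1698.113ms @ 3 + 3396.226ms (6)
4. 5094.34ms @ 9 + 1698.113ms (3)
5. 6792.453ms @ 12 + 1698.113ms (3)
6. 8490.566ms @ 15 + 1698.113ms (3)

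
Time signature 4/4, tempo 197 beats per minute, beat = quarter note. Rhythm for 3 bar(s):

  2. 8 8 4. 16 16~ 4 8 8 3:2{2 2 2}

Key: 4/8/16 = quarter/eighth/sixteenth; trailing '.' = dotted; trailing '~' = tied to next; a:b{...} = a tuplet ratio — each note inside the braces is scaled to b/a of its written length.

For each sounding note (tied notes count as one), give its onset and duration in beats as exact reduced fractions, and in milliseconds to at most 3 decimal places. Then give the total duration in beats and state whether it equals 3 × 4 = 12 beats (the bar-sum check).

1) 0.0ms=0b +913.706ms=3b
2) 913.706ms=3b +152.284ms=1/2b
3) 1065.99ms=7/2b +152.284ms=1/2b
4) 1218.274ms=4b +456.853ms=3/2b
5) 1675.127ms=11/2b +76.142ms=1/4b
6) 1751.269ms=23/4b +380.711ms=5/4b
7) 2131.98ms=7b +152.284ms=1/2b
8) 2284.264ms=15/2b +152.284ms=1/2b
9) 2436.548ms=8b +406.091ms=4/3b
10) 2842.64ms=28/3b +406.091ms=4/3b
11) 3248.731ms=32/3b +406.091ms=4/3b
Σ=12b of 12 (197bpm 4/4) — PASS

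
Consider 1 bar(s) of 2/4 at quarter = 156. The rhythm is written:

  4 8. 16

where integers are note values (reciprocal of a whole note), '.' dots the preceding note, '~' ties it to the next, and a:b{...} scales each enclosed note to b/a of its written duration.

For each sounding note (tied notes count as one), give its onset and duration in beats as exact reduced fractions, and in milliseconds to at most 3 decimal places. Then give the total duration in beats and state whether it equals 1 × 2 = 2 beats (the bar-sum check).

1) 0.0ms=0b +384.615ms=1b
2) 384.615ms=1b +288.462ms=3/4b
3) 673.077ms=7/4b +96.154ms=1/4b
Σ=2b of 2 (156bpm 2/4) — PASS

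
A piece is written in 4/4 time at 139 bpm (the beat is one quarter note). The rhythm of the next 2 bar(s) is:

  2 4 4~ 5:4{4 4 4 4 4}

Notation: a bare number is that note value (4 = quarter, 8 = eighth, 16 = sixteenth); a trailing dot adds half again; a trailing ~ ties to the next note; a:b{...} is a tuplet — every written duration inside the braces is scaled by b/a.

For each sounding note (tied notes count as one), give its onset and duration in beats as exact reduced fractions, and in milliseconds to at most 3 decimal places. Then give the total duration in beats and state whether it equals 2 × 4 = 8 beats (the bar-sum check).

1) 0.0ms=0b +863.309ms=2b
2) 863.309ms=2b +431.655ms=1b
3) 1294.964ms=3b +776.978ms=9/5b
4) 2071.942ms=24/5b +345.324ms=4/5b
5) 2417.266ms=28/5b +345.324ms=4/5b
6) 2762.59ms=32/5b +345.324ms=4/5b
7) 3107.914ms=36/5b +345.324ms=4/5b
Σ=8b of 8 (139bpm 4/4) — PASS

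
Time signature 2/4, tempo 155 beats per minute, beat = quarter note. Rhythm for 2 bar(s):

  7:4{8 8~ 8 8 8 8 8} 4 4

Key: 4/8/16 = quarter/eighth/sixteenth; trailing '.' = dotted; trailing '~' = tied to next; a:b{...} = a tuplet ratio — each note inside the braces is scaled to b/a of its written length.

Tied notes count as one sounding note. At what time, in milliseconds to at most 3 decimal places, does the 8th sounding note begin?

1. 0.0ms @ 0 + 110.599ms (2/7)
2. 110.599ms @ 2/7 + 221.198ms (4/7)
3. 331.797ms @ 6/7 + 110.599ms (2/7)
4. 442.396ms @ 8/7 + 110.599ms (2/7)
5. 552.995ms @ 10/7 + 110.599ms (2/7)
6. 663.594ms @ 12/7 + 110.599ms (2/7)
7. 774.194ms @ 2 + 387.097ms (1)
8. 1161.29ms @ 3 + 387.097ms (1)

note 8 onset = 3b = 1161.29ms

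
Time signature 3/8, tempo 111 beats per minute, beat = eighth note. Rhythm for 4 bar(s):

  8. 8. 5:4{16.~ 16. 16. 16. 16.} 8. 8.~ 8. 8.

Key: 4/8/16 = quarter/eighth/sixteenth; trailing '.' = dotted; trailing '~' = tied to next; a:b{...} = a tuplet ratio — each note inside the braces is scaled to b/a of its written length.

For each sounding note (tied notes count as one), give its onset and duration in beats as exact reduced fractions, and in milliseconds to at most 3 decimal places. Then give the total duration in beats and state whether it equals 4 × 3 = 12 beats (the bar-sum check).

1) 0.0ms=0b +810.811ms=3/2b
2) 810.811ms=3/2b +810.811ms=3/2b
3) 1621.622ms=3b +648.649ms=6/5b
4) 2270.27ms=21/5b +324.324ms=3/5b
5) 2594.595ms=24/5b +324.324ms=3/5b
6) 2918.919ms=27/5b +324.324ms=3/5b
7) 3243.243ms=6b +810.811ms=3/2b
8) 4054.054ms=15/2b +1621.622ms=3b
9) 5675.676ms=21/2b +810.811ms=3/2b
Σ=12b of 12 (111bpm 3/8) — PASS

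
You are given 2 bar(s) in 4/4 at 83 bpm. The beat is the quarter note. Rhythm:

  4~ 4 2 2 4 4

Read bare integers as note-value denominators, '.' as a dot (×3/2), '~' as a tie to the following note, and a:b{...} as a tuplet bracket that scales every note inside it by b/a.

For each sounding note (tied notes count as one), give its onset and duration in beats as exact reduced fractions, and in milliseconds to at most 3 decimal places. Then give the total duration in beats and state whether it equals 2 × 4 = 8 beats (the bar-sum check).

1) 0.0ms=0b +1445.783ms=2b
2) 1445.783ms=2b +1445.783ms=2b
3) 2891.566ms=4b +1445.783ms=2b
4) 4337.349ms=6b +722.892ms=1b
5) 5060.241ms=7b +722.892ms=1b
Σ=8b of 8 (83bpm 4/4) — PASS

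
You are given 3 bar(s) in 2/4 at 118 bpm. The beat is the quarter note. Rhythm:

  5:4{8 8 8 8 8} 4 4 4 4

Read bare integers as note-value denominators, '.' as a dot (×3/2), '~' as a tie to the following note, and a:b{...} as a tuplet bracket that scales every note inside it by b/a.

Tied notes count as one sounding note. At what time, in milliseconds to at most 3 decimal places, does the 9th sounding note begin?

1. 0.0ms @ 0 + 203.39ms (2/5)
2. 203.39ms @ 2/5 + 203.39ms (2/5)
3. 406.78ms @ 4/5 + 203.39ms (2/5)
4. 610.169ms @ 6/5 + 203.39ms (2/5)
5. 813.559ms @ 8/5 + 203.39ms (2/5)
6. 1016.949ms @ 2 + 508.475ms (1)
7. 1525.424ms @ 3 + 508.475ms (1)
8. 2033.898ms @ 4 + 508.475ms (1)
9. 2542.373ms @ 5 + 508.475ms (1)

note 9 onset = 5b = 2542.373ms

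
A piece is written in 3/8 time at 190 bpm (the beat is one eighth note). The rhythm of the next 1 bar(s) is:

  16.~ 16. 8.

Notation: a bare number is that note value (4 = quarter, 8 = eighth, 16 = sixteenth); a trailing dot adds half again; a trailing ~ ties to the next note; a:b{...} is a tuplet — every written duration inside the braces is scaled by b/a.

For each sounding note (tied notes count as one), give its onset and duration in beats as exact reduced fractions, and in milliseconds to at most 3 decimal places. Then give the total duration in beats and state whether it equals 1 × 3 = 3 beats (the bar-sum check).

1) 0.0ms=0b +473.684ms=3/2b
2) 473.684ms=3/2b +473.684ms=3/2b
Σ=3b of 3 (190bpm 3/8) — PASS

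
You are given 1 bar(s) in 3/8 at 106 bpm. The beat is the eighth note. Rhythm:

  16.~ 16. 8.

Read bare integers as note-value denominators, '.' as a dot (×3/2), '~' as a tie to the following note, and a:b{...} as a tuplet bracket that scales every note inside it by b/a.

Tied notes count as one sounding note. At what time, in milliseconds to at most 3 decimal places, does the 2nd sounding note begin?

1. 0.0ms @ 0 + 849.057ms (3/2)
2. 849.057ms @ 3/2 + 849.057ms (3/2)

note 2 onset = 3/2b = 849.057ms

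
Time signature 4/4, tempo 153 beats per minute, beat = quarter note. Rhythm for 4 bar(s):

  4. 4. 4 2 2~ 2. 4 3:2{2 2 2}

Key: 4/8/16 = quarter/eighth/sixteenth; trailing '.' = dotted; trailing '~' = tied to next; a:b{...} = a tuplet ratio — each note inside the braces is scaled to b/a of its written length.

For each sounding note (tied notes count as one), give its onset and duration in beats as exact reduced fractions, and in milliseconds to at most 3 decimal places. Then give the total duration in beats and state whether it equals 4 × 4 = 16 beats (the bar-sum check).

1) 0.0ms=0b +588.235ms=3/2b
2) 588.235ms=3/2b +588.235ms=3/2b
3) 1176.471ms=3b +392.157ms=1b
4) 1568.627ms=4b +784.314ms=2b
5) 2352.941ms=6b +1960.784ms=5b
6) 4313.725ms=11b +392.157ms=1b
7) 4705.882ms=12b +522.876ms=4/3b
8) 5228.758ms=40/3b +522.876ms=4/3b
9) 5751.634ms=44/3b +522.876ms=4/3b
Σ=16b of 16 (153bpm 4/4) — PASS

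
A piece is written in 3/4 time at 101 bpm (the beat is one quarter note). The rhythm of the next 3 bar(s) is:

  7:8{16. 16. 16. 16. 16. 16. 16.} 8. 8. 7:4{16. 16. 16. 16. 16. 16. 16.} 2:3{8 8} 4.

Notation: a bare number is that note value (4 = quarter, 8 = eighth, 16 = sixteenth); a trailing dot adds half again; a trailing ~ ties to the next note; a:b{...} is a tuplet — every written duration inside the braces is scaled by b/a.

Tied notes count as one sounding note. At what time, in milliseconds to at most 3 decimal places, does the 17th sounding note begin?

1. 0.0ms @ 0 + 254.597ms (3/7)
2. 254.597ms @ 3/7 + 254.597ms (3/7)
3. 509.194ms @ 6/7 + 254.597ms (3/7)
4. 763.791ms @ 9/7 + 254.597ms (3/7)
5. 1018.388ms @ 12/7 + 254.597ms (3/7)
6. 1272.984ms @ 15/7 + 254.597ms (3/7)
7. 1527.581ms @ 18/7 + 254.597ms (3/7)
8. 1782.178ms @ 3 + 445.545ms (3/4)
9. 2227.723ms @ 15/4 + 445.545ms (3/4)
10. 2673.267ms @ 9/2 + 127.298ms (3/14)
11. 2800.566ms @ 33/7 + 127.298ms (3/14)
12. 2927.864ms @ 69/14 + 127.298ms (3/14)
13. 3055.163ms @ 36/7 + 127.298ms (3/14)
14. 3182.461ms @ 75/14 + 127.298ms (3/14)
15. 3309.76ms @ 39/7 + 127.298ms (3/14)
16. 3437.058ms @ 81/14 + 127.298ms (3/14)
17. 3564.356ms @ 6 + 445.545ms (3/4)
18. 4009.901ms @ 27/4 + 445.545ms (3/4)
19. 4455.446ms @ 15/2 + 891.089ms (3/2)

note 17 onset = 6b = 3564.356ms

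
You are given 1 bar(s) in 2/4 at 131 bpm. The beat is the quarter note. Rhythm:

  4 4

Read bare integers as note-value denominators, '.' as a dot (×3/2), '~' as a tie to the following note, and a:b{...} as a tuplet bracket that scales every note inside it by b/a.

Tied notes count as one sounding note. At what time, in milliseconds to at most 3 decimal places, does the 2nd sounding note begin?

note 2 onset = 1b = 458.015ms

1. 0.0ms @ 0 + 458.015ms (1)
2. 458.015ms @ 1 + 458.015ms (1)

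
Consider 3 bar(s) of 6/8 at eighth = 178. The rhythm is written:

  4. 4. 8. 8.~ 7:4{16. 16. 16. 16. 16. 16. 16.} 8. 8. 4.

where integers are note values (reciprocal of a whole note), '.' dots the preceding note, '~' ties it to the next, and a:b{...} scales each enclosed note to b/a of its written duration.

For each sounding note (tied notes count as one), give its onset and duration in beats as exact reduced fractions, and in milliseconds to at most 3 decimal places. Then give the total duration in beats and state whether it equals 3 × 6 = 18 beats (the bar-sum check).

1) 0.0ms=0b +1011.236ms=3b
2) 1011.236ms=3b +1011.236ms=3b
3) 2022.472ms=6b +505.618ms=3/2b
4) 2528.09ms=15/2b +650.08ms=27/14b
5) 3178.17ms=66/7b +144.462ms=3/7b
6) 3322.632ms=69/7b +144.462ms=3/7b
7) 3467.095ms=72/7b +144.462ms=3/7b
8) 3611.557ms=75/7b +144.462ms=3/7b
9) 3756.019ms=78/7b +144.462ms=3/7b
10) 3900.482ms=81/7b +144.462ms=3/7b
11) 4044.944ms=12b +505.618ms=3/2b
12) 4550.562ms=27/2b +505.618ms=3/2b
13) 5056.18ms=15b +1011.236ms=3b
Σ=18b of 18 (178bpm 6/8) — PASS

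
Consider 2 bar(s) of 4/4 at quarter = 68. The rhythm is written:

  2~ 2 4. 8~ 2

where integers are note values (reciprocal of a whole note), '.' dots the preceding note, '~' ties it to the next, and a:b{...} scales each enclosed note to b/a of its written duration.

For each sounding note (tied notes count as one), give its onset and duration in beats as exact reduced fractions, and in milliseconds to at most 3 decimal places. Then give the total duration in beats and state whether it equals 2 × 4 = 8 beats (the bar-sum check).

1) 0.0ms=0b +3529.412ms=4b
2) 3529.412ms=4b +1323.529ms=3/2b
3) 4852.941ms=11/2b +2205.882ms=5/2b
Σ=8b of 8 (68bpm 4/4) — PASS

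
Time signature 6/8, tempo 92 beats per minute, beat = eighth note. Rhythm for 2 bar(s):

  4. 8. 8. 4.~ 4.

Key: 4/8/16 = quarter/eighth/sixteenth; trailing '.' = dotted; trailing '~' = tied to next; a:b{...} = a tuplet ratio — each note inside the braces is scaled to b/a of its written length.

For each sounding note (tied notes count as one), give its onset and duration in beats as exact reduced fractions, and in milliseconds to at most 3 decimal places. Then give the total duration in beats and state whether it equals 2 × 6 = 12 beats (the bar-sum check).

1) 0.0ms=0b +1956.522ms=3b
2) 1956.522ms=3b +978.261ms=3/2b
3) 2934.783ms=9/2b +978.261ms=3/2b
4) 3913.043ms=6b +3913.043ms=6b
Σ=12b of 12 (92bpm 6/8) — PASS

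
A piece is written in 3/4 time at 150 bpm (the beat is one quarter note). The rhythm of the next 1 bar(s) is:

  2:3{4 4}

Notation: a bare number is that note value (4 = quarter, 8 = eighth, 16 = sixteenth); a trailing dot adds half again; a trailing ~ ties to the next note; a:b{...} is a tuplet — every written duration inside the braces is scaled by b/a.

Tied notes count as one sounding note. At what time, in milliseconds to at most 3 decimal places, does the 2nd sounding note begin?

1. 0.0ms @ 0 + 600.0ms (3/2)
2. 600.0ms @ 3/2 + 600.0ms (3/2)

note 2 onset = 3/2b = 600.0ms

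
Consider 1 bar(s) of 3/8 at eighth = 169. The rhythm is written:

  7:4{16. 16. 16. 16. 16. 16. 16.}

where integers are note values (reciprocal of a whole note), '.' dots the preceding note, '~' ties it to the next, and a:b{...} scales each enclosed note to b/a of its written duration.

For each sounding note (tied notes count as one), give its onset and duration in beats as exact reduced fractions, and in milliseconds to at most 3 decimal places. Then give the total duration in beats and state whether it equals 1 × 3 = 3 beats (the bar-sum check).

1) 0.0ms=0b +152.156ms=3/7b
2) 152.156ms=3/7b +152.156ms=3/7b
3) 304.311ms=6/7b +152.156ms=3/7b
4) 456.467ms=9/7b +152.156ms=3/7b
5) 608.622ms=12/7b +152.156ms=3/7b
6) 760.778ms=15/7b +152.156ms=3/7b
7) 912.933ms=18/7b +152.156ms=3/7b
Σ=3b of 3 (169bpm 3/8) — PASS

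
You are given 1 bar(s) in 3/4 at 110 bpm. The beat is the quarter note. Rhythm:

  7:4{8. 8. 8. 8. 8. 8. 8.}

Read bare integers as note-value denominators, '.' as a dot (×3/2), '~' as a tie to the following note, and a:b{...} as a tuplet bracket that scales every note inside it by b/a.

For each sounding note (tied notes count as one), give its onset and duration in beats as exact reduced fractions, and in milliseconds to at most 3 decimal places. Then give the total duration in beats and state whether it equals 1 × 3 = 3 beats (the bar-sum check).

1) 0.0ms=0b +233.766ms=3/7b
2) 233.766ms=3/7b +233.766ms=3/7b
3) 467.532ms=6/7b +233.766ms=3/7b
4) 701.299ms=9/7b +233.766ms=3/7b
5) 935.065ms=12/7b +233.766ms=3/7b
6) 1168.831ms=15/7b +233.766ms=3/7b
7) 1402.597ms=18/7b +233.766ms=3/7b
Σ=3b of 3 (110bpm 3/4) — PASS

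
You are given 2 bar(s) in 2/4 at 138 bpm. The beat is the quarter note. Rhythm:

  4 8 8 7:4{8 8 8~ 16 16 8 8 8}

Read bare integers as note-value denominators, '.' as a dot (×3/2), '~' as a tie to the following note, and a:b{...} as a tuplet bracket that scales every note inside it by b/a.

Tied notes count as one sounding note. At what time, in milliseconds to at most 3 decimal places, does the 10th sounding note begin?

note 10 onset = 26/7b = 1614.907ms

1. 0.0ms @ 0 + 434.783ms (1)
2. 434.783ms @ 1 + 217.391ms (1/2)
3. 652.174ms @ 3/2 + 217.391ms (1/2)
4. 869.565ms @ 2 + 124.224ms (2/7)
5. 993.789ms @ 16/7 + 124.224ms (2/7)
6. 1118.012ms @ 18/7 + 186.335ms (3/7)
7. 1304.348ms @ 3 + 62.112ms (1/7)
8. 1366.46ms @ 22/7 + 124.224ms (2/7)
9. 1490.683ms @ 24/7 + 124.224ms (2/7)
10. 1614.907ms @ 26/7 + 124.224ms (2/7)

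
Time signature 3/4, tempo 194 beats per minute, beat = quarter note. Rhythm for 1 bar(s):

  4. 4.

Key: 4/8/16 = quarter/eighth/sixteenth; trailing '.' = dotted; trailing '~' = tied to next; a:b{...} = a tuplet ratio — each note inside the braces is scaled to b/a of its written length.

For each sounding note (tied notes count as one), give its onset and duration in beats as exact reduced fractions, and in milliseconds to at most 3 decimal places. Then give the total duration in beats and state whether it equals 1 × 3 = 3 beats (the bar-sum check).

1) 0.0ms=0b +463.918ms=3/2b
2) 463.918ms=3/2b +463.918ms=3/2b
Σ=3b of 3 (194bpm 3/4) — PASS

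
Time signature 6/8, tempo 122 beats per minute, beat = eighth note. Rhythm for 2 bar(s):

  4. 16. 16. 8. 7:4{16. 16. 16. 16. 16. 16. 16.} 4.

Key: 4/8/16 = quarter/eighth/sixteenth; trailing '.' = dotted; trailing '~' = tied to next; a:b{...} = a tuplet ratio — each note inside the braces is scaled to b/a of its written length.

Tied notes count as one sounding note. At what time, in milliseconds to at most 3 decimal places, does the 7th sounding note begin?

1. 0.0ms @ 0 + 1475.41ms (3)
2. 1475.41ms @ 3 + 368.852ms (3/4)
3. 1844.262ms @ 15/4 + 368.852ms (3/4)
4. 2213.115ms @ 9/2 + 737.705ms (3/2)
5. 2950.82ms @ 6 + 210.773ms (3/7)
6. 3161.593ms @ 45/7 + 210.773ms (3/7)
7. 3372.365ms @ 48/7 + 210.773ms (3/7)
8. 3583.138ms @ 51/7 + 210.773ms (3/7)
9. 3793.911ms @ 54/7 + 210.773ms (3/7)
10. 4004.684ms @ 57/7 + 210.773ms (3/7)
11. 4215.457ms @ 60/7 + 210.773ms (3/7)
12. 4426.23ms @ 9 + 1475.41ms (3)

note 7 onset = 48/7b = 3372.365ms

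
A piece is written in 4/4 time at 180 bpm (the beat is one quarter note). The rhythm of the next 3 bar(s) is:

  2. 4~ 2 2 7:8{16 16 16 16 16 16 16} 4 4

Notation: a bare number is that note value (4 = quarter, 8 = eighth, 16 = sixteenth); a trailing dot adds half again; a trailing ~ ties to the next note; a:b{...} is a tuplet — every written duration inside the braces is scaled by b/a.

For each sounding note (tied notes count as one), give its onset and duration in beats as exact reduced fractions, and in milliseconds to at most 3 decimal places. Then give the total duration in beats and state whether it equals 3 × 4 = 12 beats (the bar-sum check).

1) 0.0ms=0b +1000.0ms=3b
2) 1000.0ms=3b +1000.0ms=3b
3) 2000.0ms=6b +666.667ms=2b
4) 2666.667ms=8b +95.238ms=2/7b
5) 2761.905ms=58/7b +95.238ms=2/7b
6) 2857.143ms=60/7b +95.238ms=2/7b
7) 2952.381ms=62/7b +95.238ms=2/7b
8) 3047.619ms=64/7b +95.238ms=2/7b
9) 3142.857ms=66/7b +95.238ms=2/7b
10) 3238.095ms=68/7b +95.238ms=2/7b
11) 3333.333ms=10b +333.333ms=1b
12) 3666.667ms=11b +333.333ms=1b
Σ=12b of 12 (180bpm 4/4) — PASS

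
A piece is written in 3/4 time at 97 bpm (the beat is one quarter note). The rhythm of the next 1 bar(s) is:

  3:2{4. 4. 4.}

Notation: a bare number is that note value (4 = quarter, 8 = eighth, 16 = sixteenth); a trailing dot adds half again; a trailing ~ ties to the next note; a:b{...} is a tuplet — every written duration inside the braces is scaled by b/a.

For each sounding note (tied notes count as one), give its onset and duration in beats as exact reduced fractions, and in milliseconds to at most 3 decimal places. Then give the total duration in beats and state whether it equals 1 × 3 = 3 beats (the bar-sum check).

1) 0.0ms=0b +618.557ms=1b
2) 618.557ms=1b +618.557ms=1b
3) 1237.113ms=2b +618.557ms=1b
Σ=3b of 3 (97bpm 3/4) — PASS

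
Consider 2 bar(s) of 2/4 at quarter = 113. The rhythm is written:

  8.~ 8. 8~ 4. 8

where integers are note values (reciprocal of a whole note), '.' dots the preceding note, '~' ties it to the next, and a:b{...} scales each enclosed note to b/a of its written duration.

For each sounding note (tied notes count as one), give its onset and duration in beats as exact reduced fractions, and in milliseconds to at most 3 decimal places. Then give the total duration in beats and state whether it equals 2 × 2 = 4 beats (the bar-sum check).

1) 0.0ms=0b +796.46ms=3/2b
2) 796.46ms=3/2b +1061.947ms=2b
3) 1858.407ms=7/2b +265.487ms=1/2b
Σ=4b of 4 (113bpm 2/4) — PASS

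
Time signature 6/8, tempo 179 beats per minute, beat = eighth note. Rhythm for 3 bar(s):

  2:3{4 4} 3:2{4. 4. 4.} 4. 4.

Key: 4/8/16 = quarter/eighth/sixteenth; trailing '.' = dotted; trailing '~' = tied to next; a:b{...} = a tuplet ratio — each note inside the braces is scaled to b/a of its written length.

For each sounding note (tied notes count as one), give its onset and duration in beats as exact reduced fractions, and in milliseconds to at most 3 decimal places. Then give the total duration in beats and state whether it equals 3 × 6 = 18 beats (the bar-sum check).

1) 0.0ms=0b +1005.587ms=3b
2) 1005.587ms=3b +1005.587ms=3b
3) 2011.173ms=6b +670.391ms=2b
4) 2681.564ms=8b +670.391ms=2b
5) 3351.955ms=10b +670.391ms=2b
6) 4022.346ms=12b +1005.587ms=3b
7) 5027.933ms=15b +1005.587ms=3b
Σ=18b of 18 (179bpm 6/8) — PASS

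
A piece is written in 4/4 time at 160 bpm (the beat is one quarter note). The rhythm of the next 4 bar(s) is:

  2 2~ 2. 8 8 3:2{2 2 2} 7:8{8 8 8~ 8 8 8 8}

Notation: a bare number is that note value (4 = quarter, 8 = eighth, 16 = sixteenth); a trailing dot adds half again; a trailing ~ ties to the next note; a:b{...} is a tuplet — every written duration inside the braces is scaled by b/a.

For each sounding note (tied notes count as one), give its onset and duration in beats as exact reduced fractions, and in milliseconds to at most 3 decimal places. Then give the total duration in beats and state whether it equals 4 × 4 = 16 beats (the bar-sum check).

1) 0.0ms=0b +750.0ms=2b
2) 750.0ms=2b +1875.0ms=5b
3) 2625.0ms=7b +187.5ms=1/2b
4) 2812.5ms=15/2b +187.5ms=1/2b
5) 3000.0ms=8b +500.0ms=4/3b
6) 3500.0ms=28/3b +500.0ms=4/3b
7) 4000.0ms=32/3b +500.0ms=4/3b
8) 4500.0ms=12b +214.286ms=4/7b
9) 4714.286ms=88/7b +214.286ms=4/7b
10) 4928.571ms=92/7b +428.571ms=8/7b
11) 5357.143ms=100/7b +214.286ms=4/7b
12) 5571.429ms=104/7b +214.286ms=4/7b
13) 5785.714ms=108/7b +214.286ms=4/7b
Σ=16b of 16 (160bpm 4/4) — PASS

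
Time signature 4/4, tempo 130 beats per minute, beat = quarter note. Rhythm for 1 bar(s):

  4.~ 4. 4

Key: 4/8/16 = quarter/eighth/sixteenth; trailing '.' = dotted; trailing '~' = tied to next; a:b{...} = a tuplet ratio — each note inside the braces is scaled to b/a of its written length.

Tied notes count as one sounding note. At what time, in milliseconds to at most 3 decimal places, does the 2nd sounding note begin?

note 2 onset = 3b = 1384.615ms

1. 0.0ms @ 0 + 1384.615ms (3)
2. 1384.615ms @ 3 + 461.538ms (1)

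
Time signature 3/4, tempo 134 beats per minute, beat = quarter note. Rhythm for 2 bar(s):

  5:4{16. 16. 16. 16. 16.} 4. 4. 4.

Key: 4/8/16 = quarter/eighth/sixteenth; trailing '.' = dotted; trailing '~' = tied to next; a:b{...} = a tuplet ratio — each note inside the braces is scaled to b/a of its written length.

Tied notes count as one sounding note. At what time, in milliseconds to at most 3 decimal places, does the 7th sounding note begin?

note 7 onset = 3b = 1343.284ms

1. 0.0ms @ 0 + 134.328ms (3/10)
2. 134.328ms @ 3/10 + 134.328ms (3/10)
3. 268.657ms @ 3/5 + 134.328ms (3/10)
4. 402.985ms @ 9/10 + 134.328ms (3/10)
5. 537.313ms @ 6/5 + 134.328ms (3/10)
6. 671.642ms @ 3/2 + 671.642ms (3/2)
7. 1343.284ms @ 3 + 671.642ms (3/2)
8. 2014.925ms @ 9/2 + 671.642ms (3/2)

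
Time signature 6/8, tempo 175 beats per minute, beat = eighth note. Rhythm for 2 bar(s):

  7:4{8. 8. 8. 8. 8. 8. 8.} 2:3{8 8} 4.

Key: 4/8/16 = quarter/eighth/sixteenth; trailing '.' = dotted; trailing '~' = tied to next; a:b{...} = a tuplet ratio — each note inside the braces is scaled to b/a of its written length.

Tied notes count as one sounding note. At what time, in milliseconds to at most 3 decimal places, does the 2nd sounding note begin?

1. 0.0ms @ 0 + 293.878ms (6/7)
2. 293.878ms @ 6/7 + 293.878ms (6/7)
3. 587.755ms @ 12/7 + 293.878ms (6/7)
4. 881.633ms @ 18/7 + 293.878ms (6/7)
5. 1175.51ms @ 24/7 + 293.878ms (6/7)
6. 1469.388ms @ 30/7 + 293.878ms (6/7)
7. 1763.265ms @ 36/7 + 293.878ms (6/7)
8. 2057.143ms @ 6 + 514.286ms (3/2)
9. 2571.429ms @ 15/2 + 514.286ms (3/2)
10. 3085.714ms @ 9 + 1028.571ms (3)

note 2 onset = 6/7b = 293.878ms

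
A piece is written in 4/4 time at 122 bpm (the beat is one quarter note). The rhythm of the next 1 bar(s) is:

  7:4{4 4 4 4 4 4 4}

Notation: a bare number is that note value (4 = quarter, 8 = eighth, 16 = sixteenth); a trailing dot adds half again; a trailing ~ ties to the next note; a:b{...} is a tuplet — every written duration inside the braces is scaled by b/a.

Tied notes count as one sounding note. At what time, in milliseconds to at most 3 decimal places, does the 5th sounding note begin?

note 5 onset = 16/7b = 1124.122ms

1. 0.0ms @ 0 + 281.03ms (4/7)
2. 281.03ms @ 4/7 + 281.03ms (4/7)
3. 562.061ms @ 8/7 + 281.03ms (4/7)
4. 843.091ms @ 12/7 + 281.03ms (4/7)
5. 1124.122ms @ 16/7 + 281.03ms (4/7)
6. 1405.152ms @ 20/7 + 281.03ms (4/7)
7. 1686.183ms @ 24/7 + 281.03ms (4/7)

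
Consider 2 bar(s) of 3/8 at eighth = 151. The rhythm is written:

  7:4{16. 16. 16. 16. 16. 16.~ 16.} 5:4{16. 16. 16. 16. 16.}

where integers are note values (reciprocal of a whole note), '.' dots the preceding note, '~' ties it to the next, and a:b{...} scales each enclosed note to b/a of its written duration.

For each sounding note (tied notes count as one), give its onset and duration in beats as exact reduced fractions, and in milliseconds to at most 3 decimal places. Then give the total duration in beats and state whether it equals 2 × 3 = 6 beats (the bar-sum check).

1) 0.0ms=0b +170.293ms=3/7b
2) 170.293ms=3/7b +170.293ms=3/7b
3) 340.587ms=6/7b +170.293ms=3/7b
4) 510.88ms=9/7b +170.293ms=3/7b
5) 681.173ms=12/7b +170.293ms=3/7b
6) 851.466ms=15/7b +340.587ms=6/7b
7) 1192.053ms=3b +238.411ms=3/5b
8) 1430.464ms=18/5b +238.411ms=3/5b
9) 1668.874ms=21/5b +238.411ms=3/5b
10) 1907.285ms=24/5b +238.411ms=3/5b
11) 2145.695ms=27/5b +238.411ms=3/5b
Σ=6b of 6 (151bpm 3/8) — PASS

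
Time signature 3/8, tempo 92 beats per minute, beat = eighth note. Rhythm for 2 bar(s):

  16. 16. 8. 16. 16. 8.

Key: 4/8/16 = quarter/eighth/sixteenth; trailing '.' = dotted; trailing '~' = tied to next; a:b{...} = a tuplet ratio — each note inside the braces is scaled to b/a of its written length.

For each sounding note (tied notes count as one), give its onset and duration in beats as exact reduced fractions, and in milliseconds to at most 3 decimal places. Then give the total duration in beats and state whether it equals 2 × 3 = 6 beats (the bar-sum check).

1) 0.0ms=0b +489.13ms=3/4b
2) 489.13ms=3/4b +489.13ms=3/4b
3) 978.261ms=3/2b +978.261ms=3/2b
4) 1956.522ms=3b +489.13ms=3/4b
5) 2445.652ms=15/4b +489.13ms=3/4b
6) 2934.783ms=9/2b +978.261ms=3/2b
Σ=6b of 6 (92bpm 3/8) — PASS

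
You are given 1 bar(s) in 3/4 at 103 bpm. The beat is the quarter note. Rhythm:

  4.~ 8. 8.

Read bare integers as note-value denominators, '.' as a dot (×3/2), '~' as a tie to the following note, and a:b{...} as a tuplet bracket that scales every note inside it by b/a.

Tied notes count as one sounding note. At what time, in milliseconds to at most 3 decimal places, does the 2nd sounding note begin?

note 2 onset = 9/4b = 1310.68ms

1. 0.0ms @ 0 + 1310.68ms (9/4)
2. 1310.68ms @ 9/4 + 436.893ms (3/4)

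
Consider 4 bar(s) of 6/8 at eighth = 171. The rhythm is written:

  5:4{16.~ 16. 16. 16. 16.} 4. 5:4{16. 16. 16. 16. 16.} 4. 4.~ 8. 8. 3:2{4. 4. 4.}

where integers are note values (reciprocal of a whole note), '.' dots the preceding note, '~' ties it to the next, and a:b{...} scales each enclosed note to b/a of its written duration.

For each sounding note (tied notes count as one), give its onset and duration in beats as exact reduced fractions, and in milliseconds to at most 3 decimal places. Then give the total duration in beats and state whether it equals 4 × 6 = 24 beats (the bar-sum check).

1) 0.0ms=0b +421.053ms=6/5b
2) 421.053ms=6/5b +210.526ms=3/5b
3) 631.579ms=9/5b +210.526ms=3/5b
4) 842.105ms=12/5b +210.526ms=3/5b
5) 1052.632ms=3b +1052.632ms=3b
6) 2105.263ms=6b +210.526ms=3/5b
7) 2315.789ms=33/5b +210.526ms=3/5b
8) 2526.316ms=36/5b +210.526ms=3/5b
9) 2736.842ms=39/5b +210.526ms=3/5b
10) 2947.368ms=42/5b +210.526ms=3/5b
11) 3157.895ms=9b +1052.632ms=3b
12) 4210.526ms=12b +1578.947ms=9/2b
13) 5789.474ms=33/2b +526.316ms=3/2b
14) 6315.789ms=18b +701.754ms=2b
15) 7017.544ms=20b +701.754ms=2b
16) 7719.298ms=22b +701.754ms=2b
Σ=24b of 24 (171bpm 6/8) — PASS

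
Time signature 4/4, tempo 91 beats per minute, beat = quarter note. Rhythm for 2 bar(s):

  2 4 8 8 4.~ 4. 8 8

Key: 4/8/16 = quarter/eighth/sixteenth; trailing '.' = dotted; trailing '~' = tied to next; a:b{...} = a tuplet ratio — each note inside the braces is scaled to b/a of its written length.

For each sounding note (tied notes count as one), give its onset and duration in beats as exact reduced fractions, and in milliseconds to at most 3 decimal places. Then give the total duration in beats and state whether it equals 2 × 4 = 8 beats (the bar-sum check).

1) 0.0ms=0b +1318.681ms=2b
2) 1318.681ms=2b +659.341ms=1b
3) 1978.022ms=3b +329.67ms=1/2b
4) 2307.692ms=7/2b +329.67ms=1/2b
5) 2637.363ms=4b +1978.022ms=3b
6) 4615.385ms=7b +329.67ms=1/2b
7) 4945.055ms=15/2b +329.67ms=1/2b
Σ=8b of 8 (91bpm 4/4) — PASS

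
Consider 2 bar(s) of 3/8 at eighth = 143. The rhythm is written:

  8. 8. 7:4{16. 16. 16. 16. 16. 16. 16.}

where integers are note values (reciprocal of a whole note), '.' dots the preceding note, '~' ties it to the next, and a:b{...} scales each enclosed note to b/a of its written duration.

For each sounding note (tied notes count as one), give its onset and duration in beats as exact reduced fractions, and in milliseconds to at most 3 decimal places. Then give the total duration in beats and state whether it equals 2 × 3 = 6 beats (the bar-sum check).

1) 0.0ms=0b +629.371ms=3/2b
2) 629.371ms=3/2b +629.371ms=3/2b
3) 1258.741ms=3b +179.82ms=3/7b
4) 1438.561ms=24/7b +179.82ms=3/7b
5) 1618.382ms=27/7b +179.82ms=3/7b
6) 1798.202ms=30/7b +179.82ms=3/7b
7) 1978.022ms=33/7b +179.82ms=3/7b
8) 2157.842ms=36/7b +179.82ms=3/7b
9) 2337.662ms=39/7b +179.82ms=3/7b
Σ=6b of 6 (143bpm 3/8) — PASS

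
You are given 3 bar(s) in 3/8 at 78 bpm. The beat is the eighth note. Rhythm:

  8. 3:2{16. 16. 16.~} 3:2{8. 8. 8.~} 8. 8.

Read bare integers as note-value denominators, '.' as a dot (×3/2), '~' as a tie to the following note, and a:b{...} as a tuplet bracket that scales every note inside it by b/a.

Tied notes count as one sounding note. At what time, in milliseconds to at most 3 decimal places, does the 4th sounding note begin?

note 4 onset = 5/2b = 1923.077ms

1. 0.0ms @ 0 + 1153.846ms (3/2)
2. 1153.846ms @ 3/2 + 384.615ms (1/2)
3. 1538.462ms @ 2 + 384.615ms (1/2)
4. 1923.077ms @ 5/2 + 1153.846ms (3/2)
5. 3076.923ms @ 4 + 769.231ms (1)
6. 3846.154ms @ 5 + 1923.077ms (5/2)
7. 5769.231ms @ 15/2 + 1153.846ms (3/2)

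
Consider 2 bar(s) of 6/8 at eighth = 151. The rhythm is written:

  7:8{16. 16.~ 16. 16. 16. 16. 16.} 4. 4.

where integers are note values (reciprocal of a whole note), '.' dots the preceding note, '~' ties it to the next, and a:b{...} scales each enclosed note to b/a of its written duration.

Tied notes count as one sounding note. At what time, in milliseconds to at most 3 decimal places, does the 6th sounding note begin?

note 6 onset = 36/7b = 2043.519ms

1. 0.0ms @ 0 + 340.587ms (6/7)
2. 340.587ms @ 6/7 + 681.173ms (12/7)
3. 1021.76ms @ 18/7 + 340.587ms (6/7)
4. 1362.346ms @ 24/7 + 340.587ms (6/7)
5. 1702.933ms @ 30/7 + 340.587ms (6/7)
6. 2043.519ms @ 36/7 + 340.587ms (6/7)
7. 2384.106ms @ 6 + 1192.053ms (3)
8. 3576.159ms @ 9 + 1192.053ms (3)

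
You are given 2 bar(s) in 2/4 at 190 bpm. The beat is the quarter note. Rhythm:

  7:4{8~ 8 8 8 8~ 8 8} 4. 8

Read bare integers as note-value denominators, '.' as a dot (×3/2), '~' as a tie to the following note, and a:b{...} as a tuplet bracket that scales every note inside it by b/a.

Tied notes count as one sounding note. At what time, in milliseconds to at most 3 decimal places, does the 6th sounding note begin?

note 6 onset = 2b = 631.579ms

1. 0.0ms @ 0 + 180.451ms (4/7)
2. 180.451ms @ 4/7 + 90.226ms (2/7)
3. 270.677ms @ 6/7 + 90.226ms (2/7)
4. 360.902ms @ 8/7 + 180.451ms (4/7)
5. 541.353ms @ 12/7 + 90.226ms (2/7)
6. 631.579ms @ 2 + 473.684ms (3/2)
7. 1105.263ms @ 7/2 + 157.895ms (1/2)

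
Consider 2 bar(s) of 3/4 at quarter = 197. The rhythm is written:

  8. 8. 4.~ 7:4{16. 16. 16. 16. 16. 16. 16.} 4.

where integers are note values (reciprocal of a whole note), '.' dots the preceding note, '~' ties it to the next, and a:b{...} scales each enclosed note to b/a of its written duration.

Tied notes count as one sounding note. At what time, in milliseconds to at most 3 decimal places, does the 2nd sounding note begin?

1. 0.0ms @ 0 + 228.426ms (3/4)
2. 228.426ms @ 3/4 + 228.426ms (3/4)
3. 456.853ms @ 3/2 + 522.117ms (12/7)
4. 978.97ms @ 45/14 + 65.265ms (3/14)
5. 1044.235ms @ 24/7 + 65.265ms (3/14)
6. 1109.5ms @ 51/14 + 65.265ms (3/14)
7. 1174.764ms @ 27/7 + 65.265ms (3/14)
8. 1240.029ms @ 57/14 + 65.265ms (3/14)
9. 1305.294ms @ 30/7 + 65.265ms (3/14)
10. 1370.558ms @ 9/2 + 456.853ms (3/2)

note 2 onset = 3/4b = 228.426ms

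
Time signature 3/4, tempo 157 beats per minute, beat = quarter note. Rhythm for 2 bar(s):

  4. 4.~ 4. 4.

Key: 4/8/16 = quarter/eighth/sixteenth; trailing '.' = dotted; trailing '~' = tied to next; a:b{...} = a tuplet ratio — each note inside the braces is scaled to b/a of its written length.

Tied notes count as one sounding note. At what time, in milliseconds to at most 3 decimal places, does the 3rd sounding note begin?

note 3 onset = 9/2b = 1719.745ms

1. 0.0ms @ 0 + 573.248ms (3/2)
2. 573.248ms @ 3/2 + 1146.497ms (3)
3. 1719.745ms @ 9/2 + 573.248ms (3/2)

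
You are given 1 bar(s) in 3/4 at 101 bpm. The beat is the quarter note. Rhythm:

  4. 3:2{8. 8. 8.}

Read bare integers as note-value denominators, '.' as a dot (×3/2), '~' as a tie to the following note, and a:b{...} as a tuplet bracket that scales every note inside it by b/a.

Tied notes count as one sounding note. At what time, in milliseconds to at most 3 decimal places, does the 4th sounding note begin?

1. 0.0ms @ 0 + 891.089ms (3/2)
2. 891.089ms @ 3/2 + 297.03ms (1/2)
3. 1188.119ms @ 2 + 297.03ms (1/2)
4. 1485.149ms @ 5/2 + 297.03ms (1/2)

note 4 onset = 5/2b = 1485.149ms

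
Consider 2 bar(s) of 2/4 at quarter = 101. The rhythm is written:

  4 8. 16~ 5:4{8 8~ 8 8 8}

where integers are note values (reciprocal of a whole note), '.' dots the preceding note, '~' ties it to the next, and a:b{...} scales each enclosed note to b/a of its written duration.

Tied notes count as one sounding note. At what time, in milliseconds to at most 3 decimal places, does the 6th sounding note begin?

note 6 onset = 18/5b = 2138.614ms

1. 0.0ms @ 0 + 594.059ms (1)
2. 594.059ms @ 1 + 445.545ms (3/4)
3. 1039.604ms @ 7/4 + 386.139ms (13/20)
4. 1425.743ms @ 12/5 + 475.248ms (4/5)
5. 1900.99ms @ 16/5 + 237.624ms (2/5)
6. 2138.614ms @ 18/5 + 237.624ms (2/5)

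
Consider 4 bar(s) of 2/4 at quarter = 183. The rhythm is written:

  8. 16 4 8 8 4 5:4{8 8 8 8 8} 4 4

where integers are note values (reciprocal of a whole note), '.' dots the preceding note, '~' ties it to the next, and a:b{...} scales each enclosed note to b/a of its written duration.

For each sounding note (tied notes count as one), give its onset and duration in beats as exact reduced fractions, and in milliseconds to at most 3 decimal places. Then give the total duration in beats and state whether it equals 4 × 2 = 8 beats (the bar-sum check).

1) 0.0ms=0b +245.902ms=3/4b
2) 245.902ms=3/4b +81.967ms=1/4b
3) 327.869ms=1b +327.869ms=1b
4) 655.738ms=2b +163.934ms=1/2b
5) 819.672ms=5/2b +163.934ms=1/2b
6) 983.607ms=3b +327.869ms=1b
7) 1311.475ms=4b +131.148ms=2/5b
8) 1442.623ms=22/5b +131.148ms=2/5b
9) 1573.77ms=24/5b +131.148ms=2/5b
10) 1704.918ms=26/5b +131.148ms=2/5b
11) 1836.066ms=28/5b +131.148ms=2/5b
12) 1967.213ms=6b +327.869ms=1b
13) 2295.082ms=7b +327.869ms=1b
Σ=8b of 8 (183bpm 2/4) — PASS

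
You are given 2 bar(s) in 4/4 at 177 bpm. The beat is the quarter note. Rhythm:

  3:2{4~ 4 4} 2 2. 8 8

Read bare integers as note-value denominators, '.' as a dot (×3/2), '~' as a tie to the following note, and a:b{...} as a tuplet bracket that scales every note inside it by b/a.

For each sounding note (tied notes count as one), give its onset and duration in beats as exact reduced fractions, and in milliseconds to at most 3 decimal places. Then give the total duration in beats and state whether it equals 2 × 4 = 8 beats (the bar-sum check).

1) 0.0ms=0b +451.977ms=4/3b
2) 451.977ms=4/3b +225.989ms=2/3b
3) 677.966ms=2b +677.966ms=2b
4) 1355.932ms=4b +1016.949ms=3b
5) 2372.881ms=7b +169.492ms=1/2b
6) 2542.373ms=15/2b +169.492ms=1/2b
Σ=8b of 8 (177bpm 4/4) — PASS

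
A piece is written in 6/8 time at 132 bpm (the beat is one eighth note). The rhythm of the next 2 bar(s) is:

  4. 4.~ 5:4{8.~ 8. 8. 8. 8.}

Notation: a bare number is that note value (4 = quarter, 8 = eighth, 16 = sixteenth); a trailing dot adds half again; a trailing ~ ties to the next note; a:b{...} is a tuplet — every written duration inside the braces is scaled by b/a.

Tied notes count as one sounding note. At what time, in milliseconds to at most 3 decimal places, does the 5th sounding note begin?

1. 0.0ms @ 0 + 1363.636ms (3)
2. 1363.636ms @ 3 + 2454.545ms (27/5)
3. 3818.182ms @ 42/5 + 545.455ms (6/5)
4. 4363.636ms @ 48/5 + 545.455ms (6/5)
5. 4909.091ms @ 54/5 + 545.455ms (6/5)

note 5 onset = 54/5b = 4909.091ms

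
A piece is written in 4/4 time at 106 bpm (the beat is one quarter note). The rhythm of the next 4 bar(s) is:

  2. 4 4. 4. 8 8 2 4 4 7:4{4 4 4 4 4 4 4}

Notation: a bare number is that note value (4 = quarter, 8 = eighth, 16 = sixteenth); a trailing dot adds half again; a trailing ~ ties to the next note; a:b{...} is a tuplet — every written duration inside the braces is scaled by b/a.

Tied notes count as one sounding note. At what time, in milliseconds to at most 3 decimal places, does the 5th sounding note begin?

1. 0.0ms @ 0 + 1698.113ms (3)
2. 1698.113ms @ 3 + 566.038ms (1)
3. 2264.151ms @ 4 + 849.057ms (3/2)
4. 3113.208ms @ 11/2 + 849.057ms (3/2)
5. 3962.264ms @ 7 + 283.019ms (1/2)
6. 4245.283ms @ 15/2 + 283.019ms (1/2)
7. 4528.302ms @ 8 + 1132.075ms (2)
8. 5660.377ms @ 10 + 566.038ms (1)
9. 6226.415ms @ 11 + 566.038ms (1)
10. 6792.453ms @ 12 + 323.45ms (4/7)
11. 7115.903ms @ 88/7 + 323.45ms (4/7)
12. 7439.353ms @ 92/7 + 323.45ms (4/7)
13. 7762.803ms @ 96/7 + 323.45ms (4/7)
14. 8086.253ms @ 100/7 + 323.45ms (4/7)
15. 8409.704ms @ 104/7 + 323.45ms (4/7)
16. 8733.154ms @ 108/7 + 323.45ms (4/7)

note 5 onset = 7b = 3962.264ms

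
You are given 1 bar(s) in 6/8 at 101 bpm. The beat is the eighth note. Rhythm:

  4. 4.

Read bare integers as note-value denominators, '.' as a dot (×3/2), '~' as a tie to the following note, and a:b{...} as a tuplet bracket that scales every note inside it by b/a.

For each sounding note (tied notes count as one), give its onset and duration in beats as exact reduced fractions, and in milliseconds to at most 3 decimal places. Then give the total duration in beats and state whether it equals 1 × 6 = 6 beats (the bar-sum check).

1) 0.0ms=0b +1782.178ms=3b
2) 1782.178ms=3b +1782.178ms=3b
Σ=6b of 6 (101bpm 6/8) — PASS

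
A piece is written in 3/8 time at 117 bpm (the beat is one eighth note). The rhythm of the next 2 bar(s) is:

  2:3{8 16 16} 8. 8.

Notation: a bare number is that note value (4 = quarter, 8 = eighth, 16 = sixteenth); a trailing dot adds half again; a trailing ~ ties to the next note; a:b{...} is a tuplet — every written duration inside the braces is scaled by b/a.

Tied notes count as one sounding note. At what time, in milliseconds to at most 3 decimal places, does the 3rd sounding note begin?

note 3 onset = 9/4b = 1153.846ms

1. 0.0ms @ 0 + 769.231ms (3/2)
2. 769.231ms @ 3/2 + 384.615ms (3/4)
3. 1153.846ms @ 9/4 + 384.615ms (3/4)
4. 1538.462ms @ 3 + 769.231ms (3/2)
5. 2307.692ms @ 9/2 + 769.231ms (3/2)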